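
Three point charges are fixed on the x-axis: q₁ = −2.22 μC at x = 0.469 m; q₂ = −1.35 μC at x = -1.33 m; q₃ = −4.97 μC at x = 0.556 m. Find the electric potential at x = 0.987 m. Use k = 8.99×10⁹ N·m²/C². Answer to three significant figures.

The total potential is the scalar sum of each charge's contribution, V = Σ kqᵢ/rᵢ.
Distances from the field point to each charge: r₁ = 0.518 m, r₂ = 2.32 m, r₃ = 0.431 m.
V = k[(-2.22×10⁻⁶)/(0.518) + (-1.35×10⁻⁶)/(2.32) + (-4.97×10⁻⁶)/(0.431)] = -1.47×10⁵ V.

-1.47×10⁵ V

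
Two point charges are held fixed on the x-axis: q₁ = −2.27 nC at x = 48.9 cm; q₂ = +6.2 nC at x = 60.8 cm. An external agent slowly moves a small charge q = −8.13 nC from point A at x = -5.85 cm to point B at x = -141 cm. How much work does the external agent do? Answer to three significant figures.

2.40×10⁻⁷ J

For quasistatic motion the external work equals the change in potential energy: W_ext = qΔV = q(V_B − V_A).
At A: distances to the source charges are 0.547 m, 0.666 m; V_A = Σ kqᵢ/rᵢ = 46.4 V.
At B: distances to the source charges are 1.90 m, 2.02 m; V_B = Σ kqᵢ/rᵢ = 16.9 V.
ΔV = V_B − V_A = -29.5 V.
W_ext = qΔV = (-8.13×10⁻⁹ C)(-29.5 V) = 2.40×10⁻⁷ J.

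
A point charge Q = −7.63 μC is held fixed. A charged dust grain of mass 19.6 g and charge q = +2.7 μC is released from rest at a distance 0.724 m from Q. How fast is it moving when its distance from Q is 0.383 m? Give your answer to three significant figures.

Only the electrostatic force acts, so mechanical energy is conserved: ½mv² = U₁ − U₂ = kQq(1/r₁ − 1/r₂).
U₁ − U₂ = (8.99×10⁹ N·m²/C²)(-7.63×10⁻⁶ C)(2.70×10⁻⁶ C)(1/0.724 − 1/0.383) = 0.228 J.
v = √(2·0.228/0.0196) = 4.82 m/s.

4.82 m/s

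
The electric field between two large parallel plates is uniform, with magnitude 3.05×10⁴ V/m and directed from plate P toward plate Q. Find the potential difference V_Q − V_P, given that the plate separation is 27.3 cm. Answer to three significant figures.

In a uniform field, potential decreases in the direction of E: ΔV = −E·d for a displacement d parallel to E.
Going from P to Q is a displacement of 27.3 cm along the field, so V_Q − V_P = −Ed = -8330 V.

-8330 V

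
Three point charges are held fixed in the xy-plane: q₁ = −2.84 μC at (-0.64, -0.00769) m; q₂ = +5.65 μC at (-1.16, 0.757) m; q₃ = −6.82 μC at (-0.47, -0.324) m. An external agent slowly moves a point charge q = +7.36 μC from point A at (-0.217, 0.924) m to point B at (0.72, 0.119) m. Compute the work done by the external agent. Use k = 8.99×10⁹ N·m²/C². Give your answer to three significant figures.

-0.157 J

For quasistatic motion the external work equals the change in potential energy: W_ext = qΔV = q(V_B − V_A).
At A: distances to the source charges are 1.02 m, 0.958 m, 1.27 m; V_A = Σ kqᵢ/rᵢ = -2.01×10⁴ V.
At B: distances to the source charges are 1.37 m, 1.99 m, 1.27 m; V_B = Σ kqᵢ/rᵢ = -4.14×10⁴ V.
ΔV = V_B − V_A = -2.13×10⁴ V.
W_ext = qΔV = (7.36×10⁻⁶ C)(-2.13×10⁴ V) = -0.157 J.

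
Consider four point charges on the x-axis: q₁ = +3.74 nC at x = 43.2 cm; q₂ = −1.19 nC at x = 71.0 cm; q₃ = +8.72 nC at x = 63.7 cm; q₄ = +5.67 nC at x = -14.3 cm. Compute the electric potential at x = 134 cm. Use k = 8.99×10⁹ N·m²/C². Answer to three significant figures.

Electric potential is a scalar, so the contributions from each charge add algebraically: V = Σ kqᵢ/rᵢ.
Distances from the field point to each charge: r₁ = 0.908 m, r₂ = 0.630 m, r₃ = 0.703 m, r₄ = 1.48 m.
V = k[(3.74×10⁻⁹)/(0.908) + (-1.19×10⁻⁹)/(0.630) + (8.72×10⁻⁹)/(0.703) + (5.67×10⁻⁹)/(1.48)] = 166 V.

166 V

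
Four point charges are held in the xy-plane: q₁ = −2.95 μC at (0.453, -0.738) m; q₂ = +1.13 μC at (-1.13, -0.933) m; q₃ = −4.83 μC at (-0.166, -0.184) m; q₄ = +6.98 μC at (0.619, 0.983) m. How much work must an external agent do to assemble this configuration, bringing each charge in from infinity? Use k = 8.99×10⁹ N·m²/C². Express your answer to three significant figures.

The assembly work is the sum of pairwise potential energies, U = Σ_{i<j} kqᵢqⱼ/rᵢⱼ.
Pair separations: r₁₂ = 1.59 m, r₁₃ = 0.831 m, r₁₄ = 1.73 m, r₂₃ = 1.22 m, r₂₄ = 2.59 m, r₃₄ = 1.41 m.
Summing all 6 pair terms gives U = -0.200 J.

-0.200 J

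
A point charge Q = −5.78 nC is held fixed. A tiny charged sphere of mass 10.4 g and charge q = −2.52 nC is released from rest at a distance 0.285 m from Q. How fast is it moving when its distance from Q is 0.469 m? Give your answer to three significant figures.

5.89×10⁻³ m/s

Only the electrostatic force acts, so mechanical energy is conserved: ½mv² = U₁ − U₂ = kQq(1/r₁ − 1/r₂).
U₁ − U₂ = (8.99×10⁹ N·m²/C²)(-5.78×10⁻⁹ C)(-2.52×10⁻⁹ C)(1/0.285 − 1/0.469) = 1.80×10⁻⁷ J.
v = √(2·1.80×10⁻⁷/0.0104) = 5.89×10⁻³ m/s.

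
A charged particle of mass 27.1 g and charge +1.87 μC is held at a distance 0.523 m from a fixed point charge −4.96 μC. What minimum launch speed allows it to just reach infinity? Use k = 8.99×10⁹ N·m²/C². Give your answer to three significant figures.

To just escape, total mechanical energy must reach zero at infinity: ½mv²_min + U = 0, so ½mv²_min = −U = |kQq|/r.
|U| = |kQq|/r = (8.99×10⁹ N·m²/C²)(4.96×10⁻⁶)(1.87×10⁻⁶)/(0.523) = 0.159 J.
v_min = √(2|U|/m) = √(2·0.159/0.0271) = 3.43 m/s.

3.43 m/s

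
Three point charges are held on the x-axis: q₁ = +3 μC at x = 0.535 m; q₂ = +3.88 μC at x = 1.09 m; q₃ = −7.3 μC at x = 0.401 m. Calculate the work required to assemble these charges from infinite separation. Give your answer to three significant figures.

The work to assemble the configuration equals its total potential energy, U = Σ kqᵢqⱼ/rᵢⱼ over all pairs.
Pair separations: r₁₂ = 0.555 m, r₁₃ = 0.134 m, r₂₃ = 0.689 m.
U = (0.189) + (-1.47) + (-0.370) = -1.65 J.

-1.65 J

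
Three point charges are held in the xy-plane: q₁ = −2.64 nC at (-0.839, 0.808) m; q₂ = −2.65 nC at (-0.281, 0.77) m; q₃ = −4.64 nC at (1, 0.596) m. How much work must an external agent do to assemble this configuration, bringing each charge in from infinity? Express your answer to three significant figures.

2.57×10⁻⁷ J

The work to assemble the configuration equals its total potential energy, U = Σ kqᵢqⱼ/rᵢⱼ over all pairs.
Pair separations: r₁₂ = 0.559 m, r₁₃ = 1.85 m, r₂₃ = 1.29 m.
U = (1.12×10⁻⁷) + (5.95×10⁻⁸) + (8.55×10⁻⁸) = 2.57×10⁻⁷ J.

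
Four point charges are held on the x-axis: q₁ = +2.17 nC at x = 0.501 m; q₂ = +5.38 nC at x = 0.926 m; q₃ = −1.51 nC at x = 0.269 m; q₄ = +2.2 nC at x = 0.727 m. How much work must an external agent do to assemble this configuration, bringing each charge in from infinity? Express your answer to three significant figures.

The assembly work is the sum of pairwise potential energies, U = Σ_{i<j} kqᵢqⱼ/rᵢⱼ.
Pair separations: r₁₂ = 0.425 m, r₁₃ = 0.232 m, r₁₄ = 0.226 m, r₂₃ = 0.657 m, r₂₄ = 0.199 m, r₃₄ = 0.458 m.
Summing all 6 pair terms gives U = 6.68×10⁻⁷ J.

6.68×10⁻⁷ J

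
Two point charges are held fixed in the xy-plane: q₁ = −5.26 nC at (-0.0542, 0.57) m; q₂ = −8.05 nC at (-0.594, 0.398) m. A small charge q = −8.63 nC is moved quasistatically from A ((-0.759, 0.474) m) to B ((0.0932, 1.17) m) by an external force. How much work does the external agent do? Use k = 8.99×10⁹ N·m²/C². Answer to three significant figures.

-2.75×10⁻⁶ J

For quasistatic motion the external work equals the change in potential energy: W_ext = qΔV = q(V_B − V_A).
At A: distances to the source charges are 0.711 m, 0.182 m; V_A = Σ kqᵢ/rᵢ = -465 V.
At B: distances to the source charges are 0.618 m, 1.03 m; V_B = Σ kqᵢ/rᵢ = -147 V.
ΔV = V_B − V_A = 318 V.
W_ext = qΔV = (-8.63×10⁻⁹ C)(318 V) = -2.75×10⁻⁶ J.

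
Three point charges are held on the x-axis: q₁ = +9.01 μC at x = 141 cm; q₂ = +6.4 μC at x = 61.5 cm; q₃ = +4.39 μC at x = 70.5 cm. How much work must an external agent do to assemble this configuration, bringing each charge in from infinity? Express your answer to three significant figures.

3.96 J

The assembly work is the sum of pairwise potential energies, U = Σ_{i<j} kqᵢqⱼ/rᵢⱼ.
Pair separations: r₁₂ = 0.795 m, r₁₃ = 0.705 m, r₂₃ = 0.0900 m.
U = (0.652) + (0.504) + (2.81) = 3.96 J.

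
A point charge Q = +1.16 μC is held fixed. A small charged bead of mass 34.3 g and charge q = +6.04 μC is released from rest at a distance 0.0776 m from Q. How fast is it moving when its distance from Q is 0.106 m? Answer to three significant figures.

Only the electrostatic force acts, so mechanical energy is conserved: ½mv² = U₁ − U₂ = kQq(1/r₁ − 1/r₂).
U₁ − U₂ = (8.99×10⁹ N·m²/C²)(1.16×10⁻⁶ C)(6.04×10⁻⁶ C)(1/0.0776 − 1/0.106) = 0.217 J.
v = √(2·0.217/0.0343) = 3.56 m/s.

3.56 m/s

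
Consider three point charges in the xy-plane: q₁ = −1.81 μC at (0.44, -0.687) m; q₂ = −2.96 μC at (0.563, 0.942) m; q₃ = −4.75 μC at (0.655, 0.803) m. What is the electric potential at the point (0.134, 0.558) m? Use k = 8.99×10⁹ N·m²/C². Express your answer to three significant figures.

The total potential is the scalar sum of each charge's contribution, V = Σ kqᵢ/rᵢ.
Distances from the field point to each charge: r₁ = 1.28 m, r₂ = 0.576 m, r₃ = 0.576 m.
V = k[(-1.81×10⁻⁶)/(1.28) + (-2.96×10⁻⁶)/(0.576) + (-4.75×10⁻⁶)/(0.576)] = -1.33×10⁵ V.

-1.33×10⁵ V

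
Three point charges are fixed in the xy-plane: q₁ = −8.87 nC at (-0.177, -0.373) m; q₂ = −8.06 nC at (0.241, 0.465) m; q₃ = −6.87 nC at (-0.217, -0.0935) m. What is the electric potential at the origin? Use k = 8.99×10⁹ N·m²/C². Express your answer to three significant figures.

Electric potential is a scalar, so the contributions from each charge add algebraically: V = Σ kqᵢ/rᵢ.
Distances from the field point to each charge: r₁ = 0.413 m, r₂ = 0.524 m, r₃ = 0.236 m.
V = k[(-8.87×10⁻⁹)/(0.413) + (-8.06×10⁻⁹)/(0.524) + (-6.87×10⁻⁹)/(0.236)] = -593 V.

-593 V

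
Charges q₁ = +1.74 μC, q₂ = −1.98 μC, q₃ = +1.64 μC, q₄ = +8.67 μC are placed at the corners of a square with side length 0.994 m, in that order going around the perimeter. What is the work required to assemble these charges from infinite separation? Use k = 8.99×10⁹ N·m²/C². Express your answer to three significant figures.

0.113 J

The assembly work is the sum of pairwise potential energies, U = Σ_{i<j} kqᵢqⱼ/rᵢⱼ.
The four side pairs have separation 0.994 m and the two diagonal pairs 1.41 m.
Summing all 6 pair terms gives U = 0.113 J.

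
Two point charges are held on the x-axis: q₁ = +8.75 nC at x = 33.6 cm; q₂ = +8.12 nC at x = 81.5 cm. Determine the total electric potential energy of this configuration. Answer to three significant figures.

The assembly work is the sum of pairwise potential energies, U = Σ_{i<j} kqᵢqⱼ/rᵢⱼ.
Pair separations: r₁₂ = 0.479 m.
U = (1.33×10⁻⁶) = 1.33×10⁻⁶ J.

1.33×10⁻⁶ J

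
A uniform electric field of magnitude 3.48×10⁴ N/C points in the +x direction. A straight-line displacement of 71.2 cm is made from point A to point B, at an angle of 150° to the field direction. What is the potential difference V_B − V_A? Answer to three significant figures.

2.15×10⁴ V

Only the component of displacement along E changes the potential: ΔV = −E·d·cosθ.
ΔV = −(3.48×10⁴ V/m)(0.712 m)cos150° = 2.15×10⁴ V.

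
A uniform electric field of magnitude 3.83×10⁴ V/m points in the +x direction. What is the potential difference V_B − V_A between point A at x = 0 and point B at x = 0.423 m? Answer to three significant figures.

-1.62×10⁴ V

In a uniform field, potential decreases in the direction of E: V_B − V_A = −E·Δx.
V_B − V_A = −(3.83×10⁴ V/m)(0.423 m) = -1.62×10⁴ V.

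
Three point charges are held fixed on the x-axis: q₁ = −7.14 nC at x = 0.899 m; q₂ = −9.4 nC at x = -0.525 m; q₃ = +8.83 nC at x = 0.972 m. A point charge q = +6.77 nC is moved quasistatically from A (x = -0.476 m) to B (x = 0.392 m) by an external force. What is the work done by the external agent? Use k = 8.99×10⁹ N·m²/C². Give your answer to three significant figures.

1.11×10⁻⁵ J

For quasistatic motion the external work equals the change in potential energy: W_ext = qΔV = q(V_B − V_A).
At A: distances to the source charges are 1.38 m, 0.0490 m, 1.45 m; V_A = Σ kqᵢ/rᵢ = -1720 V.
At B: distances to the source charges are 0.507 m, 0.917 m, 0.580 m; V_B = Σ kqᵢ/rᵢ = -81.9 V.
ΔV = V_B − V_A = 1630 V.
W_ext = qΔV = (6.77×10⁻⁹ C)(1630 V) = 1.11×10⁻⁵ J.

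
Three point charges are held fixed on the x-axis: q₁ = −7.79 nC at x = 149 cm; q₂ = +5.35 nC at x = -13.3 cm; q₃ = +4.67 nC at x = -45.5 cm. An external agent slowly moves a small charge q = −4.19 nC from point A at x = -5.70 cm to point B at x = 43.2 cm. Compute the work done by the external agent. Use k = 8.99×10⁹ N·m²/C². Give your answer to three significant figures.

For quasistatic motion the external work equals the change in potential energy: W_ext = qΔV = q(V_B − V_A).
At A: distances to the source charges are 1.55 m, 0.0760 m, 0.398 m; V_A = Σ kqᵢ/rᵢ = 693 V.
At B: distances to the source charges are 1.06 m, 0.565 m, 0.887 m; V_B = Σ kqᵢ/rᵢ = 66.3 V.
ΔV = V_B − V_A = -627 V.
W_ext = qΔV = (-4.19×10⁻⁹ C)(-627 V) = 2.63×10⁻⁶ J.

2.63×10⁻⁶ J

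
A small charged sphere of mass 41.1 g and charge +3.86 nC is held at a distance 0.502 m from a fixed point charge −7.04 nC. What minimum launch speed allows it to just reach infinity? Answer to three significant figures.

To just escape, total mechanical energy must reach zero at infinity: ½mv²_min + U = 0, so ½mv²_min = −U = |kQq|/r.
|U| = |kQq|/r = (8.99×10⁹ N·m²/C²)(7.04×10⁻⁹)(3.86×10⁻⁹)/(0.502) = 4.87×10⁻⁷ J.
v_min = √(2|U|/m) = √(2·4.87×10⁻⁷/0.0411) = 4.87×10⁻³ m/s.

4.87×10⁻³ m/s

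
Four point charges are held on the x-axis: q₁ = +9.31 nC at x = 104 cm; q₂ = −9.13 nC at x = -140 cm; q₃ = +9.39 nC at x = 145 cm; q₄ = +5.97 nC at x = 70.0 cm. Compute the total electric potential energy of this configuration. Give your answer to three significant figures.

The assembly work is the sum of pairwise potential energies, U = Σ_{i<j} kqᵢqⱼ/rᵢⱼ.
Pair separations: r₁₂ = 2.44 m, r₁₃ = 0.410 m, r₁₄ = 0.340 m, r₂₃ = 2.85 m, r₂₄ = 2.10 m, r₃₄ = 0.750 m.
Summing all 6 pair terms gives U = 3.24×10⁻⁶ J.

3.24×10⁻⁶ J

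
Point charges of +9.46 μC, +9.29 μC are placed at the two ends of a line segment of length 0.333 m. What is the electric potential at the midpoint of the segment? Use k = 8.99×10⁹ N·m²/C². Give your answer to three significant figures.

1.01×10⁶ V

The total potential is the scalar sum of each charge's contribution, V = Σ kqᵢ/rᵢ.
Each charge is 0.167 m from the midpoint.
V = k[(9.46×10⁻⁶)/(0.167) + (9.29×10⁻⁶)/(0.167)] = 1.01×10⁶ V.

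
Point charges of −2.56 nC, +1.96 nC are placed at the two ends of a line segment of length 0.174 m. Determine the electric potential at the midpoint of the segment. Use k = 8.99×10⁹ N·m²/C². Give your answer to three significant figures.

-62.0 V

The total potential is the scalar sum of each charge's contribution, V = Σ kqᵢ/rᵢ.
Each charge is 0.0870 m from the midpoint.
V = k[(-2.56×10⁻⁹)/(0.0870) + (1.96×10⁻⁹)/(0.0870)] = -62.0 V.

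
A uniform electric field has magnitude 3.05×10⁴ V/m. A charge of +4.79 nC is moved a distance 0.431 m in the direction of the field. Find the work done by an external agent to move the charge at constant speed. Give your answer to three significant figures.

-6.30×10⁻⁵ J

The potential change for a displacement 0.431 m in the direction of the field is ΔV = −Ed = -1.31×10⁴ V.
W_ext = qΔV = -6.30×10⁻⁵ J.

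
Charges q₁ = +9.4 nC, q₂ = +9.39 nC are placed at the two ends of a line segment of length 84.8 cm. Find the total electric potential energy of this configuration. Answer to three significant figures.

9.36×10⁻⁷ J

The assembly work is the sum of pairwise potential energies, U = Σ_{i<j} kqᵢqⱼ/rᵢⱼ.
The separation is r = 0.848 m.
U = (9.36×10⁻⁷) = 9.36×10⁻⁷ J.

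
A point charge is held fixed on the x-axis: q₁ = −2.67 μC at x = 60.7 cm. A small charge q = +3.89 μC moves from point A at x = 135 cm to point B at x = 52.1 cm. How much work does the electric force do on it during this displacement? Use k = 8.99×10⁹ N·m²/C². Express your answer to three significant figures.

0.960 J

The work done by the electric force is W_field = −ΔU = −q(V_B − V_A) = q(V_A − V_B).
At A: distance to the source charge is 0.743 m; V_A = kq₁/r = -3.23×10⁴ V.
At B: distance to the source charge is 0.0860 m; V_B = kq₁/r = -2.79×10⁵ V.
ΔV = V_B − V_A = -2.47×10⁵ V.
W_field = −qΔV = −(3.89×10⁻⁶ C)(-2.47×10⁵ V) = 0.960 J.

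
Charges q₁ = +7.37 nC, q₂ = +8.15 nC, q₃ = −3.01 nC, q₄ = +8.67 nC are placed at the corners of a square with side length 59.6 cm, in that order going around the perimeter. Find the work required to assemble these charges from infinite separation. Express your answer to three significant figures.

The assembly work is the sum of pairwise potential energies, U = Σ_{i<j} kqᵢqⱼ/rᵢⱼ.
The four side pairs have separation 0.596 m and the two diagonal pairs 0.843 m.
Summing all 6 pair terms gives U = 1.62×10⁻⁶ J.

1.62×10⁻⁶ J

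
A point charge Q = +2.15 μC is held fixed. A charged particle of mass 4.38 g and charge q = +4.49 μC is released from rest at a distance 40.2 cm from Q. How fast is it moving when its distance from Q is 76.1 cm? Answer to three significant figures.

Only the electrostatic force acts, so mechanical energy is conserved: ½mv² = U₁ − U₂ = kQq(1/r₁ − 1/r₂).
U₁ − U₂ = (8.99×10⁹ N·m²/C²)(2.15×10⁻⁶ C)(4.49×10⁻⁶ C)(1/0.402 − 1/0.761) = 0.102 J.
v = √(2·0.102/4.38×10⁻³) = 6.82 m/s.

6.82 m/s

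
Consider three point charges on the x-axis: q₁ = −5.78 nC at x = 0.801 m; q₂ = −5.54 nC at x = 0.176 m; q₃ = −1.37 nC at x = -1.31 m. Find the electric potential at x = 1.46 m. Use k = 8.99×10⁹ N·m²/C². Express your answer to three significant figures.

The total potential is the scalar sum of each charge's contribution, V = Σ kqᵢ/rᵢ.
Distances from the field point to each charge: r₁ = 0.659 m, r₂ = 1.28 m, r₃ = 2.77 m.
V = k[(-5.78×10⁻⁹)/(0.659) + (-5.54×10⁻⁹)/(1.28) + (-1.37×10⁻⁹)/(2.77)] = -122 V.

-122 V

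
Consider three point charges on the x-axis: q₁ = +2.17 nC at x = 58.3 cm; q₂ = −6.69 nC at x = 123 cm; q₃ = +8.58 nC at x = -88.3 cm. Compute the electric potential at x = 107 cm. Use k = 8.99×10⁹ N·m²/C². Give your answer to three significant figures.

-296 V

Electric potential is a scalar, so the contributions from each charge add algebraically: V = Σ kqᵢ/rᵢ.
Distances from the field point to each charge: r₁ = 0.487 m, r₂ = 0.160 m, r₃ = 1.95 m.
V = k[(2.17×10⁻⁹)/(0.487) + (-6.69×10⁻⁹)/(0.160) + (8.58×10⁻⁹)/(1.95)] = -296 V.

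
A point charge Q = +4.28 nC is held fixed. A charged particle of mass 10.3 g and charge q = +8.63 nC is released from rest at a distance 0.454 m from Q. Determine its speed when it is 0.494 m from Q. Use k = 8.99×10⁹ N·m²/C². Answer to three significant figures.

3.39×10⁻³ m/s

Only the electrostatic force acts, so mechanical energy is conserved: ½mv² = U₁ − U₂ = kQq(1/r₁ − 1/r₂).
U₁ − U₂ = (8.99×10⁹ N·m²/C²)(4.28×10⁻⁹ C)(8.63×10⁻⁹ C)(1/0.454 − 1/0.494) = 5.92×10⁻⁸ J.
v = √(2·5.92×10⁻⁸/0.0103) = 3.39×10⁻³ m/s.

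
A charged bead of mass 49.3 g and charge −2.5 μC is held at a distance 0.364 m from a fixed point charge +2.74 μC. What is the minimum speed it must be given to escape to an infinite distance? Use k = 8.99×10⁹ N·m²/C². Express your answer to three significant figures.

2.62 m/s

To just escape, total mechanical energy must reach zero at infinity: ½mv²_min + U = 0, so ½mv²_min = −U = |kQq|/r.
|U| = |kQq|/r = (8.99×10⁹ N·m²/C²)(2.74×10⁻⁶)(2.50×10⁻⁶)/(0.364) = 0.169 J.
v_min = √(2|U|/m) = √(2·0.169/0.0493) = 2.62 m/s.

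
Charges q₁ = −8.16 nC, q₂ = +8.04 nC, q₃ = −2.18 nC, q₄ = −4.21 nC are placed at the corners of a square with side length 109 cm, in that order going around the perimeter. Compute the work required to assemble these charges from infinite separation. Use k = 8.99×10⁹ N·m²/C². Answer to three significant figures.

-4.20×10⁻⁷ J

The assembly work is the sum of pairwise potential energies, U = Σ_{i<j} kqᵢqⱼ/rᵢⱼ.
The four side pairs have separation 1.09 m and the two diagonal pairs 1.54 m.
Summing all 6 pair terms gives U = -4.20×10⁻⁷ J.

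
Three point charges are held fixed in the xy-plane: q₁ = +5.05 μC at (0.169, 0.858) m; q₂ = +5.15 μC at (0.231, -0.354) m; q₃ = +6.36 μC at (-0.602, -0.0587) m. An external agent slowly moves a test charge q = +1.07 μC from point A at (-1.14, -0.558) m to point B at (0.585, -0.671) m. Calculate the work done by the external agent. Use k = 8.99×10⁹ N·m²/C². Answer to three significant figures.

0.0364 J

For quasistatic motion the external work equals the change in potential energy: W_ext = qΔV = q(V_B − V_A).
At A: distances to the source charges are 1.93 m, 1.39 m, 0.734 m; V_A = Σ kqᵢ/rᵢ = 1.35×10⁵ V.
At B: distances to the source charges are 1.58 m, 0.475 m, 1.34 m; V_B = Σ kqᵢ/rᵢ = 1.69×10⁵ V.
ΔV = V_B − V_A = 3.40×10⁴ V.
W_ext = qΔV = (1.07×10⁻⁶ C)(3.40×10⁴ V) = 0.0364 J.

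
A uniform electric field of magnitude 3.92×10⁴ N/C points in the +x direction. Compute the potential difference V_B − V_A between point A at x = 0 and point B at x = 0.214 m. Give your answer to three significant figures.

-8390 V

In a uniform field, potential decreases in the direction of E: V_B − V_A = −E·Δx.
V_B − V_A = −(3.92×10⁴ V/m)(0.214 m) = -8390 V.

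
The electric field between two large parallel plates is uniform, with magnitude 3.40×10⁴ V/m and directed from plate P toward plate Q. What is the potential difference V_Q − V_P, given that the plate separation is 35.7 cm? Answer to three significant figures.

-1.21×10⁴ V

In a uniform field, potential decreases in the direction of E: ΔV = −E·d for a displacement d parallel to E.
Going from P to Q is a displacement of 35.7 cm along the field, so V_Q − V_P = −Ed = -1.21×10⁴ V.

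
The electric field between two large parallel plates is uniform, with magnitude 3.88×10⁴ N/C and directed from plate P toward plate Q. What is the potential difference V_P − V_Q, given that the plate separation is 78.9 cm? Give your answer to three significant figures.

In a uniform field, potential decreases in the direction of E: ΔV = −E·d for a displacement d parallel to E.
Going from Q to P is a displacement of 78.9 cm opposite to the field, so V_P − V_Q = +Ed = 3.06×10⁴ V.

3.06×10⁴ V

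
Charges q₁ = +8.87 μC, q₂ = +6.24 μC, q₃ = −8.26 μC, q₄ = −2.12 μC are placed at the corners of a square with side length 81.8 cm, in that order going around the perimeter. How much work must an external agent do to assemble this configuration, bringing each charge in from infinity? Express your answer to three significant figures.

The work to assemble the configuration equals its total potential energy, U = Σ kqᵢqⱼ/rᵢⱼ over all pairs.
The four side pairs have separation 0.818 m and the two diagonal pairs 1.16 m.
Summing all 6 pair terms gives U = -0.645 J.

-0.645 J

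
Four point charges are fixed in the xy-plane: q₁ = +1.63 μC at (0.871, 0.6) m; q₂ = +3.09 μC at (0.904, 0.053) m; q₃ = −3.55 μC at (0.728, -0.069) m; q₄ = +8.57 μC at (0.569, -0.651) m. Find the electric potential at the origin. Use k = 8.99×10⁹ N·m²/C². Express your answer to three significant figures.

Electric potential is a scalar, so the contributions from each charge add algebraically: V = Σ kqᵢ/rᵢ.
Distances from the field point to each charge: r₁ = 1.06 m, r₂ = 0.906 m, r₃ = 0.731 m, r₄ = 0.865 m.
V = k[(1.63×10⁻⁶)/(1.06) + (3.09×10⁻⁶)/(0.906) + (-3.55×10⁻⁶)/(0.731) + (8.57×10⁻⁶)/(0.865)] = 9.00×10⁴ V.

9.00×10⁴ V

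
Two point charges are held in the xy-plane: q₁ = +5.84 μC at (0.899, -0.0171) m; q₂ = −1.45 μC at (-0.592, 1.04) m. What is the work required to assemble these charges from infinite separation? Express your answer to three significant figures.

-0.0417 J

The work to assemble the configuration equals its total potential energy, U = Σ kqᵢqⱼ/rᵢⱼ over all pairs.
Pair separations: r₁₂ = 1.83 m.
U = (-0.0417) = -0.0417 J.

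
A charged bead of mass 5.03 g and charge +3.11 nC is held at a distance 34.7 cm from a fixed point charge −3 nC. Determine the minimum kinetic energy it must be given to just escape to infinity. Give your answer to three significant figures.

To just escape, total mechanical energy must reach zero at infinity: ½mv²_min + U = 0, so ½mv²_min = −U = |kQq|/r.
|U| = |kQq|/r = (8.99×10⁹ N·m²/C²)(3.00×10⁻⁹)(3.11×10⁻⁹)/(0.347) = 2.42×10⁻⁷ J.

2.42×10⁻⁷ J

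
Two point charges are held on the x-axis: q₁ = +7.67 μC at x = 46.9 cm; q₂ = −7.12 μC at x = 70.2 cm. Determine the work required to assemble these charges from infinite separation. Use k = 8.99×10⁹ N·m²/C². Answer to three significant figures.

-2.11 J

The work to assemble the configuration equals its total potential energy, U = Σ kqᵢqⱼ/rᵢⱼ over all pairs.
Pair separations: r₁₂ = 0.233 m.
U = (-2.11) = -2.11 J.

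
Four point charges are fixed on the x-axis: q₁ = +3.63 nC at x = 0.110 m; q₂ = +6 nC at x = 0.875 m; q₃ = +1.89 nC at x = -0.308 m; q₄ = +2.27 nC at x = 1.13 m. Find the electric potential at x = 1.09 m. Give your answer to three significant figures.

807 V

The total potential is the scalar sum of each charge's contribution, V = Σ kqᵢ/rᵢ.
Distances from the field point to each charge: r₁ = 0.980 m, r₂ = 0.215 m, r₃ = 1.40 m, r₄ = 0.0400 m.
V = k[(3.63×10⁻⁹)/(0.980) + (6.00×10⁻⁹)/(0.215) + (1.89×10⁻⁹)/(1.40) + (2.27×10⁻⁹)/(0.0400)] = 807 V.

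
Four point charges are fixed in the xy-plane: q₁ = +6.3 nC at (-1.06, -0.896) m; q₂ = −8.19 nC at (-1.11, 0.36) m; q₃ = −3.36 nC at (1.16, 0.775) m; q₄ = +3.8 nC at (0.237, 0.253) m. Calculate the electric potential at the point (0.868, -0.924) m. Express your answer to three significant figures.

Electric potential is a scalar, so the contributions from each charge add algebraically: V = Σ kqᵢ/rᵢ.
Distances from the field point to each charge: r₁ = 1.93 m, r₂ = 2.36 m, r₃ = 1.72 m, r₄ = 1.34 m.
V = k[(6.30×10⁻⁹)/(1.93) + (-8.19×10⁻⁹)/(2.36) + (-3.36×10⁻⁹)/(1.72) + (3.80×10⁻⁹)/(1.34)] = 6.21 V.

6.21 V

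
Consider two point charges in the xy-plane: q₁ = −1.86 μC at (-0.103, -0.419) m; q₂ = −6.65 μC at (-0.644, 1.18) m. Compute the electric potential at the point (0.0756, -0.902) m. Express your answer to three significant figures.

-5.96×10⁴ V

The total potential is the scalar sum of each charge's contribution, V = Σ kqᵢ/rᵢ.
Distances from the field point to each charge: r₁ = 0.515 m, r₂ = 2.20 m.
V = k[(-1.86×10⁻⁶)/(0.515) + (-6.65×10⁻⁶)/(2.20)] = -5.96×10⁴ V.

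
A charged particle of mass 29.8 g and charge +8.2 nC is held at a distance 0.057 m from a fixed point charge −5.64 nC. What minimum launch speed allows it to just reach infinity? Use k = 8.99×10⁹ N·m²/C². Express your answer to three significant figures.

0.0221 m/s

To just escape, total mechanical energy must reach zero at infinity: ½mv²_min + U = 0, so ½mv²_min = −U = |kQq|/r.
|U| = |kQq|/r = (8.99×10⁹ N·m²/C²)(5.64×10⁻⁹)(8.20×10⁻⁹)/(0.0570) = 7.29×10⁻⁶ J.
v_min = √(2|U|/m) = √(2·7.29×10⁻⁶/0.0298) = 0.0221 m/s.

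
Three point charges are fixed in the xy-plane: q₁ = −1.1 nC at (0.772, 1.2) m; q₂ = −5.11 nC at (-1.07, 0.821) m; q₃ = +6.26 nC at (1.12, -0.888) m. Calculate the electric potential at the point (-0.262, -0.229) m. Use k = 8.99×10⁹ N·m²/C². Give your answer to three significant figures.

-3.52 V

Electric potential is a scalar, so the contributions from each charge add algebraically: V = Σ kqᵢ/rᵢ.
Distances from the field point to each charge: r₁ = 1.76 m, r₂ = 1.32 m, r₃ = 1.53 m.
V = k[(-1.10×10⁻⁹)/(1.76) + (-5.11×10⁻⁹)/(1.32) + (6.26×10⁻⁹)/(1.53)] = -3.52 V.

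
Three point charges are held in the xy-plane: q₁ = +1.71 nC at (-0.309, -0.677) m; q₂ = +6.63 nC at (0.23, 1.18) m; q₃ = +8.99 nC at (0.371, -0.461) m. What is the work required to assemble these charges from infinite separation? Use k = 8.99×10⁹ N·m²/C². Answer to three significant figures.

The assembly work is the sum of pairwise potential energies, U = Σ_{i<j} kqᵢqⱼ/rᵢⱼ.
Pair separations: r₁₂ = 1.93 m, r₁₃ = 0.713 m, r₂₃ = 1.65 m.
U = (5.27×10⁻⁸) + (1.94×10⁻⁷) + (3.25×10⁻⁷) = 5.72×10⁻⁷ J.

5.72×10⁻⁷ J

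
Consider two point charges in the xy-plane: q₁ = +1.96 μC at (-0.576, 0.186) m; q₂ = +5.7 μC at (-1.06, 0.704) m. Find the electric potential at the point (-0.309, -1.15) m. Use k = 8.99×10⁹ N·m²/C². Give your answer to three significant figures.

Electric potential is a scalar, so the contributions from each charge add algebraically: V = Σ kqᵢ/rᵢ.
Distances from the field point to each charge: r₁ = 1.36 m, r₂ = 2.00 m.
V = k[(1.96×10⁻⁶)/(1.36) + (5.70×10⁻⁶)/(2.00)] = 3.86×10⁴ V.

3.86×10⁴ V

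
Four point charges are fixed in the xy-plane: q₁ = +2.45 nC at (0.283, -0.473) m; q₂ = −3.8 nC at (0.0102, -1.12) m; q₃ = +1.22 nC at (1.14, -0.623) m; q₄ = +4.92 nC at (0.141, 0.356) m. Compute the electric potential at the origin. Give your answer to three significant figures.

133 V

The total potential is the scalar sum of each charge's contribution, V = Σ kqᵢ/rᵢ.
Distances from the field point to each charge: r₁ = 0.551 m, r₂ = 1.12 m, r₃ = 1.30 m, r₄ = 0.383 m.
V = k[(2.45×10⁻⁹)/(0.551) + (-3.80×10⁻⁹)/(1.12) + (1.22×10⁻⁹)/(1.30) + (4.92×10⁻⁹)/(0.383)] = 133 V.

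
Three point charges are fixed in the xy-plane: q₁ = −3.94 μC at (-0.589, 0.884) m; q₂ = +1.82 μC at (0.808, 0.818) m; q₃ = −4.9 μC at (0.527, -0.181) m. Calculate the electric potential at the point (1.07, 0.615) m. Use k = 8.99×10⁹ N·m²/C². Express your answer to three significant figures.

-1.74×10⁴ V

The total potential is the scalar sum of each charge's contribution, V = Σ kqᵢ/rᵢ.
Distances from the field point to each charge: r₁ = 1.68 m, r₂ = 0.331 m, r₃ = 0.964 m.
V = k[(-3.94×10⁻⁶)/(1.68) + (1.82×10⁻⁶)/(0.331) + (-4.90×10⁻⁶)/(0.964)] = -1.74×10⁴ V.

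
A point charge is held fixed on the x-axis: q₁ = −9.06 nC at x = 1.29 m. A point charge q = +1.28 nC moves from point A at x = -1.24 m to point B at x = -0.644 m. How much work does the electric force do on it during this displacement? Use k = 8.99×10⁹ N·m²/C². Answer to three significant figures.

The work done by the electric force is W_field = −ΔU = −q(V_B − V_A) = q(V_A − V_B).
At A: distance to the source charge is 2.53 m; V_A = kq₁/r = -32.2 V.
At B: distance to the source charge is 1.93 m; V_B = kq₁/r = -42.1 V.
ΔV = V_B − V_A = -9.92 V.
W_field = −qΔV = −(1.28×10⁻⁹ C)(-9.92 V) = 1.27×10⁻⁸ J.

1.27×10⁻⁸ J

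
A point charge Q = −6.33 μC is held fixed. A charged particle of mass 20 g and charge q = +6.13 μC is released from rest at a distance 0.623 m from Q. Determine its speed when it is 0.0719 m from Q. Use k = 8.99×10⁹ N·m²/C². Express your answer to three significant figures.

Only the electrostatic force acts, so mechanical energy is conserved: ½mv² = U₁ − U₂ = kQq(1/r₁ − 1/r₂).
U₁ − U₂ = (8.99×10⁹ N·m²/C²)(-6.33×10⁻⁶ C)(6.13×10⁻⁶ C)(1/0.623 − 1/0.0719) = 4.29 J.
v = √(2·4.29/0.0200) = 20.7 m/s.

20.7 m/s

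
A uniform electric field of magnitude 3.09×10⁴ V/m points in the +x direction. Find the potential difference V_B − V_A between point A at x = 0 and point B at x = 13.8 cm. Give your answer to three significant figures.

In a uniform field, potential decreases in the direction of E: V_B − V_A = −E·Δx.
V_B − V_A = −(3.09×10⁴ V/m)(0.138 m) = -4260 V.

-4260 V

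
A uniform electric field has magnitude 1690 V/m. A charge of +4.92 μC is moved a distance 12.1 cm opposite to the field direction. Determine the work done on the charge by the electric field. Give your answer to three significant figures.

The potential change for a displacement 12.1 cm opposite to the field direction is ΔV = +Ed = 204 V.
W_field = −qΔV = -1.01×10⁻³ J.

-1.01×10⁻³ J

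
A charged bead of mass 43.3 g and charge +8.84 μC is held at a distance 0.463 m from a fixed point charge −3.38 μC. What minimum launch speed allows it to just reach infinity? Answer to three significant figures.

To just escape, total mechanical energy must reach zero at infinity: ½mv²_min + U = 0, so ½mv²_min = −U = |kQq|/r.
|U| = |kQq|/r = (8.99×10⁹ N·m²/C²)(3.38×10⁻⁶)(8.84×10⁻⁶)/(0.463) = 0.580 J.
v_min = √(2|U|/m) = √(2·0.580/0.0433) = 5.18 m/s.

5.18 m/s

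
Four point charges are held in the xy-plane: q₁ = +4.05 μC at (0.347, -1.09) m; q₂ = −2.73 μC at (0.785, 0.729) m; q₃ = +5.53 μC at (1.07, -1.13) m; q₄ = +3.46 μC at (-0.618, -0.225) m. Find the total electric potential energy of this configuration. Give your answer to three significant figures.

The assembly work is the sum of pairwise potential energies, U = Σ_{i<j} kqᵢqⱼ/rᵢⱼ.
Pair separations: r₁₂ = 1.87 m, r₁₃ = 0.724 m, r₁₄ = 1.30 m, r₂₃ = 1.88 m, r₂₄ = 1.70 m, r₃₄ = 1.92 m.
Summing all 6 pair terms gives U = 0.290 J.

0.290 J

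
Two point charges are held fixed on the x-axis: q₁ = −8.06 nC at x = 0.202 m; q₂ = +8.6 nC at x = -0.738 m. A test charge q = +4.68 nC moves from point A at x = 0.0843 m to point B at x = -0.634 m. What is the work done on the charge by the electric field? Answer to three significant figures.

The work done by the electric force is W_field = −ΔU = −q(V_B − V_A) = q(V_A − V_B).
At A: distances to the source charges are 0.118 m, 0.822 m; V_A = Σ kqᵢ/rᵢ = -522 V.
At B: distances to the source charges are 0.836 m, 0.104 m; V_B = Σ kqᵢ/rᵢ = 657 V.
ΔV = V_B − V_A = 1180 V.
W_field = −qΔV = −(4.68×10⁻⁹ C)(1180 V) = -5.51×10⁻⁶ J.

-5.51×10⁻⁶ J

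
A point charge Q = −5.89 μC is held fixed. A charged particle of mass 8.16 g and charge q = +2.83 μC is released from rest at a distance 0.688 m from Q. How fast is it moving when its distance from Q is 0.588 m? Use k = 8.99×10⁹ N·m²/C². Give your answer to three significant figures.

3.01 m/s

Only the electrostatic force acts, so mechanical energy is conserved: ½mv² = U₁ − U₂ = kQq(1/r₁ − 1/r₂).
U₁ − U₂ = (8.99×10⁹ N·m²/C²)(-5.89×10⁻⁶ C)(2.83×10⁻⁶ C)(1/0.688 − 1/0.588) = 0.0370 J.
v = √(2·0.0370/8.16×10⁻³) = 3.01 m/s.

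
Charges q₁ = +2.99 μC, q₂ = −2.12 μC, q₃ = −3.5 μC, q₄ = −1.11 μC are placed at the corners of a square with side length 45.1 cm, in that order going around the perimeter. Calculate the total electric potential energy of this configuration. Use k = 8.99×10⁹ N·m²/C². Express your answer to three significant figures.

The assembly work is the sum of pairwise potential energies, U = Σ_{i<j} kqᵢqⱼ/rᵢⱼ.
The four side pairs have separation 0.451 m and the two diagonal pairs 0.638 m.
Summing all 6 pair terms gives U = -0.0815 J.

-0.0815 J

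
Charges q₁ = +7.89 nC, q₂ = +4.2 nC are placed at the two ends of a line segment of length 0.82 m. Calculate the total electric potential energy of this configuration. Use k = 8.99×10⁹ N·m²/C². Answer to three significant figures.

The assembly work is the sum of pairwise potential energies, U = Σ_{i<j} kqᵢqⱼ/rᵢⱼ.
The separation is r = 0.820 m.
U = (3.63×10⁻⁷) = 3.63×10⁻⁷ J.

3.63×10⁻⁷ J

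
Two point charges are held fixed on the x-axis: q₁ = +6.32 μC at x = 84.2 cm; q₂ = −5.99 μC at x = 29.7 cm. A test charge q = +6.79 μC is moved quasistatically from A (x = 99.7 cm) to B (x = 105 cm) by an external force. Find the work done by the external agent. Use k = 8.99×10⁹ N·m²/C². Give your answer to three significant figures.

-0.597 J

For quasistatic motion the external work equals the change in potential energy: W_ext = qΔV = q(V_B − V_A).
At A: distances to the source charges are 0.155 m, 0.700 m; V_A = Σ kqᵢ/rᵢ = 2.90×10⁵ V.
At B: distances to the source charges are 0.208 m, 0.753 m; V_B = Σ kqᵢ/rᵢ = 2.02×10⁵ V.
ΔV = V_B − V_A = -8.80×10⁴ V.
W_ext = qΔV = (6.79×10⁻⁶ C)(-8.80×10⁴ V) = -0.597 J.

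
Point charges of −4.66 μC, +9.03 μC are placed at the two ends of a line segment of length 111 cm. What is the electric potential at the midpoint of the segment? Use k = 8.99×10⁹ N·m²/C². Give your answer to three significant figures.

7.08×10⁴ V

The total potential is the scalar sum of each charge's contribution, V = Σ kqᵢ/rᵢ.
Each charge is 0.555 m from the midpoint.
V = k[(-4.66×10⁻⁶)/(0.555) + (9.03×10⁻⁶)/(0.555)] = 7.08×10⁴ V.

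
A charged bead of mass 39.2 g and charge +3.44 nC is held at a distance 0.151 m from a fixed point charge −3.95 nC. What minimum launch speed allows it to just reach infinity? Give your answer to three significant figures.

6.42×10⁻³ m/s

To just escape, total mechanical energy must reach zero at infinity: ½mv²_min + U = 0, so ½mv²_min = −U = |kQq|/r.
|U| = |kQq|/r = (8.99×10⁹ N·m²/C²)(3.95×10⁻⁹)(3.44×10⁻⁹)/(0.151) = 8.09×10⁻⁷ J.
v_min = √(2|U|/m) = √(2·8.09×10⁻⁷/0.0392) = 6.42×10⁻³ m/s.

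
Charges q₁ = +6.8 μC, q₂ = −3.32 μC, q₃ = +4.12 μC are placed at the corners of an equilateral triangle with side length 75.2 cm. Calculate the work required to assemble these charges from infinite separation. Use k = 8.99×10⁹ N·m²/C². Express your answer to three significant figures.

-0.0985 J

The work to assemble the configuration equals its total potential energy, U = Σ kqᵢqⱼ/rᵢⱼ over all pairs.
All three pair separations equal the side length, 0.752 m.
U = (-0.270) + (0.335) + (-0.164) = -0.0985 J.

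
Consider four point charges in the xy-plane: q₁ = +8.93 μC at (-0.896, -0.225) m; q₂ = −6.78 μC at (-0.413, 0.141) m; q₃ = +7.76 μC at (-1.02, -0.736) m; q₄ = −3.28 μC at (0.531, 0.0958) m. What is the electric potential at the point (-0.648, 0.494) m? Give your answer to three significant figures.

Electric potential is a scalar, so the contributions from each charge add algebraically: V = Σ kqᵢ/rᵢ.
Distances from the field point to each charge: r₁ = 0.761 m, r₂ = 0.424 m, r₃ = 1.29 m, r₄ = 1.24 m.
V = k[(8.93×10⁻⁶)/(0.761) + (-6.78×10⁻⁶)/(0.424) + (7.76×10⁻⁶)/(1.29) + (-3.28×10⁻⁶)/(1.24)] = -7590 V.

-7590 V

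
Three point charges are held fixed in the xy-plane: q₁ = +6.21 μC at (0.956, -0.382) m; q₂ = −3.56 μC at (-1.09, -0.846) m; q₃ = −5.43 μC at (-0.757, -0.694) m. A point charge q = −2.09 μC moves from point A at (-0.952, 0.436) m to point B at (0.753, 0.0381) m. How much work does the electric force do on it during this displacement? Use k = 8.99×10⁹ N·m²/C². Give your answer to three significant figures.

The work done by the electric force is W_field = −ΔU = −q(V_B − V_A) = q(V_A − V_B).
At A: distances to the source charges are 2.08 m, 1.29 m, 1.15 m; V_A = Σ kqᵢ/rᵢ = -4.05×10⁴ V.
At B: distances to the source charges are 0.467 m, 2.04 m, 1.68 m; V_B = Σ kqᵢ/rᵢ = 7.49×10⁴ V.
ΔV = V_B − V_A = 1.15×10⁵ V.
W_field = −qΔV = −(-2.09×10⁻⁶ C)(1.15×10⁵ V) = 0.241 J.

0.241 J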